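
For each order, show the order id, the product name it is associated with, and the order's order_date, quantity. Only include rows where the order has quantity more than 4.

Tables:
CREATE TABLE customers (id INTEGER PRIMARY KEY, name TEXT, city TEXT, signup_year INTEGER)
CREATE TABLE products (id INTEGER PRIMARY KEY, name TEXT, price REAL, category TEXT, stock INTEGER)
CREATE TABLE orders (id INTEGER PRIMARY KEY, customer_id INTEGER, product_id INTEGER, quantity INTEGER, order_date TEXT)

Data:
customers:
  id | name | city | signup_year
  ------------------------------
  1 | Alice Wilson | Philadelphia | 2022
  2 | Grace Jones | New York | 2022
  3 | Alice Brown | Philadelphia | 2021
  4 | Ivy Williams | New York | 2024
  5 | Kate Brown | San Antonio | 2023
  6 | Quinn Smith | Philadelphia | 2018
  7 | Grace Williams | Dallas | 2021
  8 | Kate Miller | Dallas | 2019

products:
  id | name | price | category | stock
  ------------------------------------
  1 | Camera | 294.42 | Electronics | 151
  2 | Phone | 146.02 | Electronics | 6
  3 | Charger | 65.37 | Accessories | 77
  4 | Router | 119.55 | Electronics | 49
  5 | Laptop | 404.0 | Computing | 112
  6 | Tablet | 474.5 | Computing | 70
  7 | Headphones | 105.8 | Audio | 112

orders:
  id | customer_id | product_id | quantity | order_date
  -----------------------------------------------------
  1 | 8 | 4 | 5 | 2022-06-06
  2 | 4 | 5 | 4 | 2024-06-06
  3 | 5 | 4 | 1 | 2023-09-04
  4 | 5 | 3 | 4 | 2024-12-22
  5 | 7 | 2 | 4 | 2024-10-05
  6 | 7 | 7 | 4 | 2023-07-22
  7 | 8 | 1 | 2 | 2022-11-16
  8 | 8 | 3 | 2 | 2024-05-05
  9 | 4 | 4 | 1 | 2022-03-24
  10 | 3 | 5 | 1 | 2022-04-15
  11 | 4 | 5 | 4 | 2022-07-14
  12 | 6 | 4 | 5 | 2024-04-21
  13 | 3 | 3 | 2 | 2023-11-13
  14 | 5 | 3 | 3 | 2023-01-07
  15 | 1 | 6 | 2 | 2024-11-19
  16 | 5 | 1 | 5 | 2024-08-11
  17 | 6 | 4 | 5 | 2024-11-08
SELECT c.id, p.name AS product, c.order_date, c.quantity FROM orders c JOIN products p ON c.product_id = p.id WHERE c.quantity > 4

Execution result:
id | product | order_date | quantity
1 | Router | 2022-06-06 | 5
12 | Router | 2024-04-21 | 5
16 | Camera | 2024-08-11 | 5
17 | Router | 2024-11-08 | 5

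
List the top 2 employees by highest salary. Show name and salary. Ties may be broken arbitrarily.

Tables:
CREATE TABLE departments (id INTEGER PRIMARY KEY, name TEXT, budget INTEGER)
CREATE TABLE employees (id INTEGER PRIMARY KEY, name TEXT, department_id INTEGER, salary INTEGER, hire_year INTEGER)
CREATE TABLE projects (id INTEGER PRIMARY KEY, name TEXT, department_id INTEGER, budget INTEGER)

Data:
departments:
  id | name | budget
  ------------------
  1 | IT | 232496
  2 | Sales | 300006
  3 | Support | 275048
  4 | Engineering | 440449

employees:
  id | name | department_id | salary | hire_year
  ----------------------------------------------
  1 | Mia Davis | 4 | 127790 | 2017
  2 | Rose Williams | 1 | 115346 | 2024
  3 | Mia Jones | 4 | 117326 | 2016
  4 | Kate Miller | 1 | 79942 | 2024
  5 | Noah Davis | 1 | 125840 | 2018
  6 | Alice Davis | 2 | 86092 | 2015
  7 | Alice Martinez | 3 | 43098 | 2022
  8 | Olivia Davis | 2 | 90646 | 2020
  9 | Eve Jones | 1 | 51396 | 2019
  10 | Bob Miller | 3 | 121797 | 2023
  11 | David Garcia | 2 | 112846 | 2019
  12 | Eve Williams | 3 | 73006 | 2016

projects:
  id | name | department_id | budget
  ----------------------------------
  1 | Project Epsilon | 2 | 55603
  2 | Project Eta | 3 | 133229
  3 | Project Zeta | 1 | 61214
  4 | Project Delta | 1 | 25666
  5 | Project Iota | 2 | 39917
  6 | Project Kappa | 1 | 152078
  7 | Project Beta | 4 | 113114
SELECT name, salary FROM employees ORDER BY salary DESC LIMIT 2

Execution result:
name | salary
Mia Davis | 127790
Noah Davis | 125840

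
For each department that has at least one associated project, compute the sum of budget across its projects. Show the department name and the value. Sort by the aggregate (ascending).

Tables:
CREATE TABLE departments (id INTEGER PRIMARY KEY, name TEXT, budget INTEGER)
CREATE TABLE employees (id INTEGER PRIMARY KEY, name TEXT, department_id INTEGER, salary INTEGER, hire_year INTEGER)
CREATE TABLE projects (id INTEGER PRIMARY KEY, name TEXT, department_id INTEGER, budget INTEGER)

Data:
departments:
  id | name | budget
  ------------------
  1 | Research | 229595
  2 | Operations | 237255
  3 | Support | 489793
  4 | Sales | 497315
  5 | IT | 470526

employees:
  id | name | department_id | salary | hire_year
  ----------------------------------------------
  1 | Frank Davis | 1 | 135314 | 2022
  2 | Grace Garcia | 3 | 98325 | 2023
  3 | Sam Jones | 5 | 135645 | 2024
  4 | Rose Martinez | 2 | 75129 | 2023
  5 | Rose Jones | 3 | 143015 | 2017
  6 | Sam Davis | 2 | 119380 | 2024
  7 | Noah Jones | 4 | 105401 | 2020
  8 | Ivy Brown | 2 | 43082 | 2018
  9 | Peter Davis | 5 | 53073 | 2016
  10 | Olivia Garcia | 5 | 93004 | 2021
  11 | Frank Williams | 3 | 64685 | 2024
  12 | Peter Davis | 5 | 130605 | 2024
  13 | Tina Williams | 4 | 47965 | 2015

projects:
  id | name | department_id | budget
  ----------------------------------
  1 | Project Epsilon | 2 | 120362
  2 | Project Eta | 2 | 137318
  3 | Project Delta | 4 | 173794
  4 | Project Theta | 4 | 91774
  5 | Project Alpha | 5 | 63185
SELECT p.name, SUM(c.budget) AS sum_budget FROM projects c JOIN departments p ON c.department_id = p.id GROUP BY p.id, p.name ORDER BY sum_budget ASC

Execution result:
name | sum_budget
IT | 63185
Operations | 257680
Sales | 265568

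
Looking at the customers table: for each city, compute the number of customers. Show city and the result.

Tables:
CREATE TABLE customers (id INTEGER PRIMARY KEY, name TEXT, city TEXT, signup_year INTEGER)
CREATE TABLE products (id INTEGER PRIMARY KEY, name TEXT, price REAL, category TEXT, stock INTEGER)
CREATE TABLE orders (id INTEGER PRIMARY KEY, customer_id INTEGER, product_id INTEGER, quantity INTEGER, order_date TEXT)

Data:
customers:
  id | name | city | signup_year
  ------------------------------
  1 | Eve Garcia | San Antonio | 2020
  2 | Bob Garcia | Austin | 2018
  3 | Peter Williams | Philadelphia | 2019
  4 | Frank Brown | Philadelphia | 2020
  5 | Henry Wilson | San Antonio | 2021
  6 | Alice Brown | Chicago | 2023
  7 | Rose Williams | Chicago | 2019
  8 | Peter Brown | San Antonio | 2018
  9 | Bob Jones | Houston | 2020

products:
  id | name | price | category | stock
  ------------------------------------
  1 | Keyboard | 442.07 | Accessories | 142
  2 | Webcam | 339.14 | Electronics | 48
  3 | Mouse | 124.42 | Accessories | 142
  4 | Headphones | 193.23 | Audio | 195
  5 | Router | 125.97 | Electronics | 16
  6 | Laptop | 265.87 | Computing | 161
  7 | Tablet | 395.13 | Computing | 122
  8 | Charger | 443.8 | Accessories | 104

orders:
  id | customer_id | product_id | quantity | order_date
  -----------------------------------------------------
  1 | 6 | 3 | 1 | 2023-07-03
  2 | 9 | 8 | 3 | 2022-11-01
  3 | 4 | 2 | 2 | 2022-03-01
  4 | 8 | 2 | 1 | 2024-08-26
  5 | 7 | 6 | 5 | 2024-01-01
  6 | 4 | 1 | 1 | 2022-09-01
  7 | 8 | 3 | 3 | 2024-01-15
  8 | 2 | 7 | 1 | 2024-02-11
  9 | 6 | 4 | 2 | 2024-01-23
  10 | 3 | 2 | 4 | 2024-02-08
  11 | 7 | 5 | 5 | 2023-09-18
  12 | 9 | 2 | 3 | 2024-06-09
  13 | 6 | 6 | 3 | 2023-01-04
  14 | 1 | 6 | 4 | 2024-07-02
SELECT city, COUNT(*) AS n FROM customers GROUP BY city

Execution result:
city | n
Austin | 1
Chicago | 2
Houston | 1
Philadelphia | 2
San Antonio | 3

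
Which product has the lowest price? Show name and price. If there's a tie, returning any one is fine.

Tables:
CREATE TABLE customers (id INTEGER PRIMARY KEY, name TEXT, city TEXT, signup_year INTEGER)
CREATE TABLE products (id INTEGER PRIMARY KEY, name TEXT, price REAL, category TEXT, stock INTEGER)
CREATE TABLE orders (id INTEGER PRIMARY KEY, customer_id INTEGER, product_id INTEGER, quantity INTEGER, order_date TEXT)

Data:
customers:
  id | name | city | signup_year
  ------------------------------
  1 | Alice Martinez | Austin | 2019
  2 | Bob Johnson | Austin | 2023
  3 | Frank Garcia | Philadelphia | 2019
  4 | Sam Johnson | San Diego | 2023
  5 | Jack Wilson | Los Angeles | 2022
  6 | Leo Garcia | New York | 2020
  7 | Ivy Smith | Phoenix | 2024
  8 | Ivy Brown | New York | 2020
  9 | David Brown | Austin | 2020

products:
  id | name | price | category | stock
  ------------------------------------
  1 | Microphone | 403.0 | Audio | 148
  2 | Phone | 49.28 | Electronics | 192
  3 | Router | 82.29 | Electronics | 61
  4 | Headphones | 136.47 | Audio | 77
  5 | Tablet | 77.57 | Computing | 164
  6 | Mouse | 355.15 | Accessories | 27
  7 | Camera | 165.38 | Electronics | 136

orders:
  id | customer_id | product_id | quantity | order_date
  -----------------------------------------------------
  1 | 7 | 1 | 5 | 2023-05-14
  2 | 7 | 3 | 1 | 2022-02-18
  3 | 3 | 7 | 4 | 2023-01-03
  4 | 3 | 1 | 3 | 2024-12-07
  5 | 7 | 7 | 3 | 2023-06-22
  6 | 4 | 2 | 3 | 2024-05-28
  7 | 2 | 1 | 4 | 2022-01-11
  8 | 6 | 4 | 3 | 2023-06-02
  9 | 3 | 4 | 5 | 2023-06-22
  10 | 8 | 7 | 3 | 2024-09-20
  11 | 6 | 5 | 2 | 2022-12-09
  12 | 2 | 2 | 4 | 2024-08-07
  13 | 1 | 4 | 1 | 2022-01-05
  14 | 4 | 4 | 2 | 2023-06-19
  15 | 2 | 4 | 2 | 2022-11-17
SELECT name, price FROM products ORDER BY price ASC LIMIT 1

Execution result:
name | price
Phone | 49.28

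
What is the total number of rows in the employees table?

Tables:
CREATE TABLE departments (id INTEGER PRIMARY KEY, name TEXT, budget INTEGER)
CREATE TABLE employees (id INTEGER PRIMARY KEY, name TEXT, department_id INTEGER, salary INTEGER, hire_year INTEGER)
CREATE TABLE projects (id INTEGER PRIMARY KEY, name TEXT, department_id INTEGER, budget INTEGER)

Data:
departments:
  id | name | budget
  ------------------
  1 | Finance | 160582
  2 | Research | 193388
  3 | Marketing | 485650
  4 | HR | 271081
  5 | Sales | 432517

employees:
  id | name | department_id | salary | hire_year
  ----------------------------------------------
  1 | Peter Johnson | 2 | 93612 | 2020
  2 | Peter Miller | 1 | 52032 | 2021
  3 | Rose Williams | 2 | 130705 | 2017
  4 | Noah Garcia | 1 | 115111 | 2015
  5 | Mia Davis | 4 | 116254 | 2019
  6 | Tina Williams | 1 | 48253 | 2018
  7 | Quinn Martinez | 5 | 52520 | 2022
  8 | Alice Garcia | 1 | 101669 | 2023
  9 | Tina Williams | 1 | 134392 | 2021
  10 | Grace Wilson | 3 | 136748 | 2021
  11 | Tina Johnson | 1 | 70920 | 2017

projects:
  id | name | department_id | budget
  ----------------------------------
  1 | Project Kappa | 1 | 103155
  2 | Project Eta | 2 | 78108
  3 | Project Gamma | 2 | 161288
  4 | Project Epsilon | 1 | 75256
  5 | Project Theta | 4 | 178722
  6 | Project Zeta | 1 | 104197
SELECT COUNT(*) FROM employees

Execution result:
11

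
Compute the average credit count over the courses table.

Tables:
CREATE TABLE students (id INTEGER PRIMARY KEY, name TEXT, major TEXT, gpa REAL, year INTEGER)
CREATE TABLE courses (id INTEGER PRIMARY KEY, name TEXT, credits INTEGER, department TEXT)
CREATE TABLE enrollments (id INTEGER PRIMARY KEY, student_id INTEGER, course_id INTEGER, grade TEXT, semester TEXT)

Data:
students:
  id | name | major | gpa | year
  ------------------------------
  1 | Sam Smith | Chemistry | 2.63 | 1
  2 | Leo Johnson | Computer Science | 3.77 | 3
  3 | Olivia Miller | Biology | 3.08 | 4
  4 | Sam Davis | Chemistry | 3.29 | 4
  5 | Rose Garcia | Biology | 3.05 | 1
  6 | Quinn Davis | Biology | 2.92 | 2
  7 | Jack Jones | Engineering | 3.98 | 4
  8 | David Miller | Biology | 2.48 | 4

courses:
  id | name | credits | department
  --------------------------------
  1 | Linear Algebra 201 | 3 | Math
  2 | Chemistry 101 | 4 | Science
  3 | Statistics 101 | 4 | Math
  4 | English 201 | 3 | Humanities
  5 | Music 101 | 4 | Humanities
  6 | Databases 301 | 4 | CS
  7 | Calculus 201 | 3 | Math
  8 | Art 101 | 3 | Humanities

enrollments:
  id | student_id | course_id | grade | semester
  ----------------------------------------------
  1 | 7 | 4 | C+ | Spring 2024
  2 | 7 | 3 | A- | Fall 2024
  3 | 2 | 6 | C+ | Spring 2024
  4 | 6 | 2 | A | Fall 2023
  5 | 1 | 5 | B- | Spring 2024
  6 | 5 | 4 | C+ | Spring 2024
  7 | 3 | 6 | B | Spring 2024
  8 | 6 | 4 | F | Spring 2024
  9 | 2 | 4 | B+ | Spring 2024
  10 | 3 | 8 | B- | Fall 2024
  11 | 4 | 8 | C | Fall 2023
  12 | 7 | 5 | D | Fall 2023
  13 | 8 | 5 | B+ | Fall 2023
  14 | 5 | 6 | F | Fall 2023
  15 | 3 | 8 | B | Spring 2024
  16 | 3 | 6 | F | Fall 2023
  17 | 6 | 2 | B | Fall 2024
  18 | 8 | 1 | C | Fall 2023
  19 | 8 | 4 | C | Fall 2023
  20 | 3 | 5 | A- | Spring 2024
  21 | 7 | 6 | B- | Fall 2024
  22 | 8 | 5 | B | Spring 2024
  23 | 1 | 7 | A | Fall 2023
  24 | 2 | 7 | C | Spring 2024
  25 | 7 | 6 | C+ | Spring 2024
SELECT AVG(credits) FROM courses

Execution result:
3.50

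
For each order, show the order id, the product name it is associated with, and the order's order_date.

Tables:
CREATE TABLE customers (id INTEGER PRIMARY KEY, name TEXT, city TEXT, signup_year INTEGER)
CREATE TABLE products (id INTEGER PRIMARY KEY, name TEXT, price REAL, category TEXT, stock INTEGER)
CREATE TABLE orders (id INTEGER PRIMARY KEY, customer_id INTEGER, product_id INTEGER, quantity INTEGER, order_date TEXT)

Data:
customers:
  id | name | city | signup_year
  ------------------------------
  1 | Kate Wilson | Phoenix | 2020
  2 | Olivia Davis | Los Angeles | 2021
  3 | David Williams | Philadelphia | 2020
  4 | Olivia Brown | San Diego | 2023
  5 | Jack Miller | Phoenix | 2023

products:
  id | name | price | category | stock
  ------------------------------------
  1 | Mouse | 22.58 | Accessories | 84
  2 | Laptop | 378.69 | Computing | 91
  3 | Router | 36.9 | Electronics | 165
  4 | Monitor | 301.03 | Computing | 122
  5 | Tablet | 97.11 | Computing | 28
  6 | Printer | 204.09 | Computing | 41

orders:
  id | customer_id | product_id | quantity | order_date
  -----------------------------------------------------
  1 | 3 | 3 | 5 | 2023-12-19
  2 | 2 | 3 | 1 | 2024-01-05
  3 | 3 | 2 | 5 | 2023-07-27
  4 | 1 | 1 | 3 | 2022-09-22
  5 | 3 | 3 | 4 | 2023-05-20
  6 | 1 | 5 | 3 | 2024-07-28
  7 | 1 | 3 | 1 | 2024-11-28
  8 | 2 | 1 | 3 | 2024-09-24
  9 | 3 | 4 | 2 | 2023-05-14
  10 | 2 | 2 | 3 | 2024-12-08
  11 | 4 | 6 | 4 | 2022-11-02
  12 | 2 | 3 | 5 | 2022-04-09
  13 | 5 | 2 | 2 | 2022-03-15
SELECT c.id, p.name AS product, c.order_date FROM orders c JOIN products p ON c.product_id = p.id

Execution result:
id | product | order_date
1 | Router | 2023-12-19
2 | Router | 2024-01-05
3 | Laptop | 2023-07-27
4 | Mouse | 2022-09-22
5 | Router | 2023-05-20
6 | Tablet | 2024-07-28
7 | Router | 2024-11-28
8 | Mouse | 2024-09-24
9 | Monitor | 2023-05-14
10 | Laptop | 2024-12-08
11 | Printer | 2022-11-02
12 | Router | 2022-04-09
13 | Laptop | 2022-03-15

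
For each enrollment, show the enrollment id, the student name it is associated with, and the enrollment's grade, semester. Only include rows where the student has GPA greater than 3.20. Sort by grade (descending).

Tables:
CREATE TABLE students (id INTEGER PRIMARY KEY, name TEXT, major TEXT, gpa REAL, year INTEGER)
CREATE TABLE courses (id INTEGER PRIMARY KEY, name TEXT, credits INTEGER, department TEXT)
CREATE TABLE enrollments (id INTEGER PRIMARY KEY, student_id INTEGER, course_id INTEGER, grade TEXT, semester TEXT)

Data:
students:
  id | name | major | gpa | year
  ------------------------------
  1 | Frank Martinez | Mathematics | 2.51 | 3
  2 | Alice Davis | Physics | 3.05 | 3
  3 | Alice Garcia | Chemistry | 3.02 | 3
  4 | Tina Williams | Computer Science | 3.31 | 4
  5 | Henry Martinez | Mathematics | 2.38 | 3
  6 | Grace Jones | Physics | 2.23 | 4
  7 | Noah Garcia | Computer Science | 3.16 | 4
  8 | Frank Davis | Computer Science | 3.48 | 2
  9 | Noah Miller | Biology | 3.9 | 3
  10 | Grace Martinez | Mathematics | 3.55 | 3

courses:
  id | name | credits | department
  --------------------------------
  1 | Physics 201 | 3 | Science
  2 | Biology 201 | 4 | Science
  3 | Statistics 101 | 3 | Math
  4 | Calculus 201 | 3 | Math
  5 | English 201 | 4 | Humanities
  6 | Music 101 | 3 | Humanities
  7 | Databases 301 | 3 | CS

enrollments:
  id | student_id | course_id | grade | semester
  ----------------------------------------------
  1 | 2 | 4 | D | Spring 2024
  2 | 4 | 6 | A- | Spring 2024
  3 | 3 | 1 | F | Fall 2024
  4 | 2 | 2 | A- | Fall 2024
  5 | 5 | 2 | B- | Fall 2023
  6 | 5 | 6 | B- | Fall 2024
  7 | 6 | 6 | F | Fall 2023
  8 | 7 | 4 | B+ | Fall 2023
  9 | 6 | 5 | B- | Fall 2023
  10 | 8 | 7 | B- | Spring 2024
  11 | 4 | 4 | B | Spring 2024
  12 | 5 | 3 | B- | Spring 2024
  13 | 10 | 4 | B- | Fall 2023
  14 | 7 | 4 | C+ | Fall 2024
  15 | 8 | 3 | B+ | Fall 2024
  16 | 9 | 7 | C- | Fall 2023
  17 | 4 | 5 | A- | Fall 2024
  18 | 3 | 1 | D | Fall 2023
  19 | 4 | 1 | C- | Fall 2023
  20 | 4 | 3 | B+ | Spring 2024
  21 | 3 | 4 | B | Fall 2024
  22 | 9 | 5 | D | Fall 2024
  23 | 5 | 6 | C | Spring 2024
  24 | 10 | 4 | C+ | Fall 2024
SELECT c.id, p.name AS student, c.grade, c.semester FROM enrollments c JOIN students p ON c.student_id = p.id WHERE p.gpa > 3.2 ORDER BY c.grade DESC

Execution result:
id | student | grade | semester
22 | Noah Miller | D | Fall 2024
16 | Noah Miller | C- | Fall 2023
19 | Tina Williams | C- | Fall 2023
24 | Grace Martinez | C+ | Fall 2024
10 | Frank Davis | B- | Spring 2024
13 | Grace Martinez | B- | Fall 2023
15 | Frank Davis | B+ | Fall 2024
20 | Tina Williams | B+ | Spring 2024
11 | Tina Williams | B | Spring 2024
2 | Tina Williams | A- | Spring 2024
17 | Tina Williams | A- | Fall 2024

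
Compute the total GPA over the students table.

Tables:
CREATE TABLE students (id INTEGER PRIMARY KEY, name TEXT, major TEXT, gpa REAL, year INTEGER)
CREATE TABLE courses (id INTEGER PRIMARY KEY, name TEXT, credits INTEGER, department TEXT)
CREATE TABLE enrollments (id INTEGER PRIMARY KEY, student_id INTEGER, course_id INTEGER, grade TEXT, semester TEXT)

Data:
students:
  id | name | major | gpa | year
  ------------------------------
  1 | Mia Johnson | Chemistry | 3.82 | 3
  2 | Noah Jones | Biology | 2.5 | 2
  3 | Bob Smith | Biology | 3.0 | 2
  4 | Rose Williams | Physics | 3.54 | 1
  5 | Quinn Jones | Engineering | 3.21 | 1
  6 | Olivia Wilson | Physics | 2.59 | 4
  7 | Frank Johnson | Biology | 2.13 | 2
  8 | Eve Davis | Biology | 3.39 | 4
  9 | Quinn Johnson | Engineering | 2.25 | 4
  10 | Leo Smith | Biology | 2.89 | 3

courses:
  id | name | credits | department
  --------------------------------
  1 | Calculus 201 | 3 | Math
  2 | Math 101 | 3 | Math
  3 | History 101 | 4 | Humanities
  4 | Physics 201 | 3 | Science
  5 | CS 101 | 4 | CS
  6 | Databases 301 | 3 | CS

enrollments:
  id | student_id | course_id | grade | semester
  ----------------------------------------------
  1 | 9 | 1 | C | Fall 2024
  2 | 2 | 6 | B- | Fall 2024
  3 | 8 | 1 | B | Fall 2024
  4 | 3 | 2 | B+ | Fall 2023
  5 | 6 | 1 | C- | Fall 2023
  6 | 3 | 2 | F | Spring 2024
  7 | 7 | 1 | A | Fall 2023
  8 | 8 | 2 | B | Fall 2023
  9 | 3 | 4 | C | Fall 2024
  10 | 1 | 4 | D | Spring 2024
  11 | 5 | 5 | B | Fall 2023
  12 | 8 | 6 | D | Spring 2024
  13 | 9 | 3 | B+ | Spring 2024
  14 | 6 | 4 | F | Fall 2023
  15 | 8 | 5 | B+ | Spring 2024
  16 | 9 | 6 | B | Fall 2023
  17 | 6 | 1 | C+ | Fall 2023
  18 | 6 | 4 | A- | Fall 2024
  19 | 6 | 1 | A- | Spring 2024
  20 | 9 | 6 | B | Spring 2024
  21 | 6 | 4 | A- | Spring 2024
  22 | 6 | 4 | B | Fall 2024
SELECT SUM(gpa) FROM students

Execution result:
29.32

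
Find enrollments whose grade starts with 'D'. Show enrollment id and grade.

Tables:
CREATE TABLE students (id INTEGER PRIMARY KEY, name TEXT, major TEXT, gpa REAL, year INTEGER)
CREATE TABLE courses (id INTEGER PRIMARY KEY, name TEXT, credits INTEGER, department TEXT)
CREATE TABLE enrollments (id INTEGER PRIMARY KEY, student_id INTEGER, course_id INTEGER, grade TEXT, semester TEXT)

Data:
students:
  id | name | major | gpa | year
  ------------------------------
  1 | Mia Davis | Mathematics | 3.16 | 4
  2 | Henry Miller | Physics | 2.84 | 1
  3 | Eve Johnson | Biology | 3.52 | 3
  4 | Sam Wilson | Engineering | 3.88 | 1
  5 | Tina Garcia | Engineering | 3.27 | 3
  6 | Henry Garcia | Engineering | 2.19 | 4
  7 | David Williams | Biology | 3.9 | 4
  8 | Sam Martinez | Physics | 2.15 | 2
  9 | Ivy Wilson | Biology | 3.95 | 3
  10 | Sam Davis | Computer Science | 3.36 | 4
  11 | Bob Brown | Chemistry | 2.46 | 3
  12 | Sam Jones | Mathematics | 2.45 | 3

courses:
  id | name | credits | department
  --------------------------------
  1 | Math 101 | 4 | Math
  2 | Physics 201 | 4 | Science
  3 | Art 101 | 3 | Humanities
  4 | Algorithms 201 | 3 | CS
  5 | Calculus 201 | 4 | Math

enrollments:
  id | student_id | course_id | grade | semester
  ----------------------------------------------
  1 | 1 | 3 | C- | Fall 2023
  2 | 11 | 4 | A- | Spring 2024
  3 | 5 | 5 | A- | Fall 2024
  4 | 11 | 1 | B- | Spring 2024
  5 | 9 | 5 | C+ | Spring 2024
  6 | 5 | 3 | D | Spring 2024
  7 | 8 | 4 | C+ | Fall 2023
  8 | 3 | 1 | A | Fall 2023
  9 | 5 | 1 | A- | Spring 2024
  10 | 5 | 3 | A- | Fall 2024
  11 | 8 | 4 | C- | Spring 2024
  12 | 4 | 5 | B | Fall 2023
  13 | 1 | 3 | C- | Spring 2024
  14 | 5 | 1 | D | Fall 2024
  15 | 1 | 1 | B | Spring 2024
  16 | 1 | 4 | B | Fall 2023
SELECT id, grade FROM enrollments WHERE grade LIKE 'D%'

Execution result:
id | grade
6 | D
14 | D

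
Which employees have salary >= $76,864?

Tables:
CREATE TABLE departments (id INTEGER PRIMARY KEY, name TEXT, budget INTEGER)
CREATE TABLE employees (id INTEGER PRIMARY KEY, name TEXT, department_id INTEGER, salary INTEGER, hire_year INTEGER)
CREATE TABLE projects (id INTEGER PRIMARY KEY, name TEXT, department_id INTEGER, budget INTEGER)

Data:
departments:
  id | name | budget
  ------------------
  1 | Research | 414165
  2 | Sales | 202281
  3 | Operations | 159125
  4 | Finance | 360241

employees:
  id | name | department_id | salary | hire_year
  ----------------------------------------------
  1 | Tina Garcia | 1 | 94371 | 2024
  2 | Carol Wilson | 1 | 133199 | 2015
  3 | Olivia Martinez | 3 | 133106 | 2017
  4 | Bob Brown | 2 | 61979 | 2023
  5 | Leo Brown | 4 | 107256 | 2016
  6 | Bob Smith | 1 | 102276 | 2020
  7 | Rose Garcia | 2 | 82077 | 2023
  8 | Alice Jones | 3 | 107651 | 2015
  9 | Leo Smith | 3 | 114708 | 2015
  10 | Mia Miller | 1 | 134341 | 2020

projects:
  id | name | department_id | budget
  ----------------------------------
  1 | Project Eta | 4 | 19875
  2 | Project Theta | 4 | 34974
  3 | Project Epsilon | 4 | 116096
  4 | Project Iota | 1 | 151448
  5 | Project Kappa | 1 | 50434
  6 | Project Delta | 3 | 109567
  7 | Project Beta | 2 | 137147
SELECT name, salary FROM employees WHERE salary >= 76864

Execution result:
name | salary
Tina Garcia | 94371
Carol Wilson | 133199
Olivia Martinez | 133106
Leo Brown | 107256
Bob Smith | 102276
Rose Garcia | 82077
Alice Jones | 107651
Leo Smith | 114708
Mia Miller | 134341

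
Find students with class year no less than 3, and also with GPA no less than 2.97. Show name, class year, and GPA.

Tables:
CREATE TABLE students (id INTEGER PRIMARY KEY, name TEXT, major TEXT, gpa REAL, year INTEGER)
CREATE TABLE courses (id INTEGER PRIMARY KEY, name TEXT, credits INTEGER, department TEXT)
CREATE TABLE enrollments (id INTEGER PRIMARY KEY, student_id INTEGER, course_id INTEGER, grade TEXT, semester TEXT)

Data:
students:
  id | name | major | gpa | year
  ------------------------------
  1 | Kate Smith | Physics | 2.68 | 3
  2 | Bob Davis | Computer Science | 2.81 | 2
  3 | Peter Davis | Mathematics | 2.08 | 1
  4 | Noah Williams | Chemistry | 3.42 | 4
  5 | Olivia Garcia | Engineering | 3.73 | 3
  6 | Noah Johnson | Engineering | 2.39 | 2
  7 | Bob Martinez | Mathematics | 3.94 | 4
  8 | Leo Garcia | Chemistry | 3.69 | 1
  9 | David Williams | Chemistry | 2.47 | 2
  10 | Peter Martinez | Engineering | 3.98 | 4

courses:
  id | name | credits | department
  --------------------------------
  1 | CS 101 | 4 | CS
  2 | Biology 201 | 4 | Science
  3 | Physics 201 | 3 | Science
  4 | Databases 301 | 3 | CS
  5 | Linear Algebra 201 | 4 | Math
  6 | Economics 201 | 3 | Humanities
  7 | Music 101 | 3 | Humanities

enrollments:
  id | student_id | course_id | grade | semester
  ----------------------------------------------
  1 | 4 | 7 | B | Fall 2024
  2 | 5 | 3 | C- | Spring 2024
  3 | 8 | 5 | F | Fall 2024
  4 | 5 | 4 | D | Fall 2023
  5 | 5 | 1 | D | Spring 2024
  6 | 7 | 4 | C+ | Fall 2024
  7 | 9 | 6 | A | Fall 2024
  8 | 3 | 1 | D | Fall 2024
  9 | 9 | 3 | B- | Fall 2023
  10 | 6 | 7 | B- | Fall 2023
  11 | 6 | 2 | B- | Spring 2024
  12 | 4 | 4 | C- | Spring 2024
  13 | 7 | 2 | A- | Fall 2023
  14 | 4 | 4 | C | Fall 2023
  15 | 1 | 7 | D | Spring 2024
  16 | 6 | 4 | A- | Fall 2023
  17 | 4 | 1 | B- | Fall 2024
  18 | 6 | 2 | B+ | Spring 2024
SELECT name, year, gpa FROM students WHERE year >= 3 AND gpa >= 2.97

Execution result:
name | year | gpa
Noah Williams | 4 | 3.42
Olivia Garcia | 3 | 3.73
Bob Martinez | 4 | 3.94
Peter Martinez | 4 | 3.98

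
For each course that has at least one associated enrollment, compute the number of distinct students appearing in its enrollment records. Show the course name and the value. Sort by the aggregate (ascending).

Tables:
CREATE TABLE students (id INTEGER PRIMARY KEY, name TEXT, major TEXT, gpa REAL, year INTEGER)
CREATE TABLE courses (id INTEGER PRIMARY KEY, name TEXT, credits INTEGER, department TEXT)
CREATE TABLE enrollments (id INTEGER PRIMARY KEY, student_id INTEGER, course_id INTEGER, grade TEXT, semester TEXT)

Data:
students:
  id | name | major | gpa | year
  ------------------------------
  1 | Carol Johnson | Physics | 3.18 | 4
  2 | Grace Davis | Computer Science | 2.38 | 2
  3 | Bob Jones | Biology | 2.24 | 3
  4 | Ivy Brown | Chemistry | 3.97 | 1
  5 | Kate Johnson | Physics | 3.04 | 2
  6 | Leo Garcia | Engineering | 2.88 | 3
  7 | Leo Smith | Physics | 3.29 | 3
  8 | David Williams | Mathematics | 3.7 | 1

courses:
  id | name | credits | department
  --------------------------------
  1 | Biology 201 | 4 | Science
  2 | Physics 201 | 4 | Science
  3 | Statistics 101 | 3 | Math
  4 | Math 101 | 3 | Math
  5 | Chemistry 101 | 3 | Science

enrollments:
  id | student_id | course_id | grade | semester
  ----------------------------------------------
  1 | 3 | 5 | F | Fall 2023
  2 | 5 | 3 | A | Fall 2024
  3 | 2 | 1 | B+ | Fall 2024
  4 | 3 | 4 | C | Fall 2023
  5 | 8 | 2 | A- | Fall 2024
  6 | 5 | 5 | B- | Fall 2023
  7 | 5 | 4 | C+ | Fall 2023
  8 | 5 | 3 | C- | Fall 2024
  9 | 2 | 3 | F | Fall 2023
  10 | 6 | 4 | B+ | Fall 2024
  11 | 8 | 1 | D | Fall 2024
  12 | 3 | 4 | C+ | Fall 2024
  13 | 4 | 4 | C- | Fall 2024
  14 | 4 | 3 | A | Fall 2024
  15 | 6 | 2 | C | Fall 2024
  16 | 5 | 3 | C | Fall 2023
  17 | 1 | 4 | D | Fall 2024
SELECT p.name, COUNT(DISTINCT c.student_id) AS distinct_student_count FROM enrollments c JOIN courses p ON c.course_id = p.id GROUP BY p.id, p.name ORDER BY distinct_student_count ASC

Execution result:
name | distinct_student_count
Biology 201 | 2
Physics 201 | 2
Chemistry 101 | 2
Statistics 101 | 3
Math 101 | 5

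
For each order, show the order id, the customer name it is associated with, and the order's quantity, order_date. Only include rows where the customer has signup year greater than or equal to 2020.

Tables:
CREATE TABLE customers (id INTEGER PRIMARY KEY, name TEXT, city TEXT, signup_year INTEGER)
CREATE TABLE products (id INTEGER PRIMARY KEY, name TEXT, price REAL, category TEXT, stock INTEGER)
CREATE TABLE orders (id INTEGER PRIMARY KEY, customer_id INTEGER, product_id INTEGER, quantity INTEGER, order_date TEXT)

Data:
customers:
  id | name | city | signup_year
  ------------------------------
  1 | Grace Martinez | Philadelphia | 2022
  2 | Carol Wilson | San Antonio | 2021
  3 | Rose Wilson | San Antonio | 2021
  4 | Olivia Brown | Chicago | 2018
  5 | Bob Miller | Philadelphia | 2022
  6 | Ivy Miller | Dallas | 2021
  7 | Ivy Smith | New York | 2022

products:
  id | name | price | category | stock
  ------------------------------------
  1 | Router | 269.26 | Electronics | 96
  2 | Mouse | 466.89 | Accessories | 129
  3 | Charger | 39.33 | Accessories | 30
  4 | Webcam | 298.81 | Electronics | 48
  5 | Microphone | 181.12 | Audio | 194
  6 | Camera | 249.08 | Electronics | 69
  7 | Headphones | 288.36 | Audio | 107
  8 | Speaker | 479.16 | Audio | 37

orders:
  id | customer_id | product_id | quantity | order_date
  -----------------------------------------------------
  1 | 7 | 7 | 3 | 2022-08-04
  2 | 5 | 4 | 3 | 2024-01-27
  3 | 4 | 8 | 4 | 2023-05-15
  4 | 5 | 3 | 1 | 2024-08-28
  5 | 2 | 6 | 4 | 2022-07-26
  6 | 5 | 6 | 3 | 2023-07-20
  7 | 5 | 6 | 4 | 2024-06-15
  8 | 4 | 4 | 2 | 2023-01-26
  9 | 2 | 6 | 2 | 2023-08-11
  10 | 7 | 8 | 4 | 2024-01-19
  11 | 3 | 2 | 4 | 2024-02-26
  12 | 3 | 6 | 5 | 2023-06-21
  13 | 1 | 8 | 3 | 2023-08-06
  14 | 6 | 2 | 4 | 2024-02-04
SELECT c.id, p.name AS customer, c.quantity, c.order_date FROM orders c JOIN customers p ON c.customer_id = p.id WHERE p.signup_year >= 2020

Execution result:
id | customer | quantity | order_date
1 | Ivy Smith | 3 | 2022-08-04
2 | Bob Miller | 3 | 2024-01-27
4 | Bob Miller | 1 | 2024-08-28
5 | Carol Wilson | 4 | 2022-07-26
6 | Bob Miller | 3 | 2023-07-20
7 | Bob Miller | 4 | 2024-06-15
9 | Carol Wilson | 2 | 2023-08-11
10 | Ivy Smith | 4 | 2024-01-19
11 | Rose Wilson | 4 | 2024-02-26
12 | Rose Wilson | 5 | 2023-06-21
13 | Grace Martinez | 3 | 2023-08-06
14 | Ivy Miller | 4 | 2024-02-04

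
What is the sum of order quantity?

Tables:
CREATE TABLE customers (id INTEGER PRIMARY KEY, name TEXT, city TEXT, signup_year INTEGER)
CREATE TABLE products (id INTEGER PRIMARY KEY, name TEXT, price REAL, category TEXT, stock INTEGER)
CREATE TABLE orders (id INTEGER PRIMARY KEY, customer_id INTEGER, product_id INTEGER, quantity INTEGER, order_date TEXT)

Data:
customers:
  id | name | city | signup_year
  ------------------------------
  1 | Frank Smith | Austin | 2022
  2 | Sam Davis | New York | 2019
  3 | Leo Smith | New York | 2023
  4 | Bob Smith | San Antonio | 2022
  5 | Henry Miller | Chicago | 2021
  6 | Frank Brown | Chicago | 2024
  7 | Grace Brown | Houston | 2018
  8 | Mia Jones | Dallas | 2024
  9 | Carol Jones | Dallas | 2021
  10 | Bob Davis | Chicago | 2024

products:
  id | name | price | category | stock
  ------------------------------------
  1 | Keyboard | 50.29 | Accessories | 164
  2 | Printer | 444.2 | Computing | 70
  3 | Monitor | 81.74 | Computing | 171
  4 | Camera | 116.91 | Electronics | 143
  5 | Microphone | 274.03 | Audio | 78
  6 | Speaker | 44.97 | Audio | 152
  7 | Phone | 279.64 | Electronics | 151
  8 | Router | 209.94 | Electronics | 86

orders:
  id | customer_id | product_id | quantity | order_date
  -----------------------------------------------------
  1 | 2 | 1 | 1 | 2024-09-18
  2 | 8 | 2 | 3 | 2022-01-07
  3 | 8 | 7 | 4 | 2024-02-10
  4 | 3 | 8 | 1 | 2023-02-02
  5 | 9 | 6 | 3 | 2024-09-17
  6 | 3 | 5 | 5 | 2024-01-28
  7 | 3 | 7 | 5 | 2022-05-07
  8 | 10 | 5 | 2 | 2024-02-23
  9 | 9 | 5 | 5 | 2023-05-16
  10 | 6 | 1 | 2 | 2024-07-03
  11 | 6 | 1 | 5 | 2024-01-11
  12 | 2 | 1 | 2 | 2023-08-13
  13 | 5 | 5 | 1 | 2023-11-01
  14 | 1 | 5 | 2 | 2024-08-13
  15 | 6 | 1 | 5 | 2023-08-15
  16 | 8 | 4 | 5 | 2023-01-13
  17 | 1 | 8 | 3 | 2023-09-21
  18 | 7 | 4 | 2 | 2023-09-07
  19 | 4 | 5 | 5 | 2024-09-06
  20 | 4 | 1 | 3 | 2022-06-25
SELECT SUM(quantity) FROM orders

Execution result:
64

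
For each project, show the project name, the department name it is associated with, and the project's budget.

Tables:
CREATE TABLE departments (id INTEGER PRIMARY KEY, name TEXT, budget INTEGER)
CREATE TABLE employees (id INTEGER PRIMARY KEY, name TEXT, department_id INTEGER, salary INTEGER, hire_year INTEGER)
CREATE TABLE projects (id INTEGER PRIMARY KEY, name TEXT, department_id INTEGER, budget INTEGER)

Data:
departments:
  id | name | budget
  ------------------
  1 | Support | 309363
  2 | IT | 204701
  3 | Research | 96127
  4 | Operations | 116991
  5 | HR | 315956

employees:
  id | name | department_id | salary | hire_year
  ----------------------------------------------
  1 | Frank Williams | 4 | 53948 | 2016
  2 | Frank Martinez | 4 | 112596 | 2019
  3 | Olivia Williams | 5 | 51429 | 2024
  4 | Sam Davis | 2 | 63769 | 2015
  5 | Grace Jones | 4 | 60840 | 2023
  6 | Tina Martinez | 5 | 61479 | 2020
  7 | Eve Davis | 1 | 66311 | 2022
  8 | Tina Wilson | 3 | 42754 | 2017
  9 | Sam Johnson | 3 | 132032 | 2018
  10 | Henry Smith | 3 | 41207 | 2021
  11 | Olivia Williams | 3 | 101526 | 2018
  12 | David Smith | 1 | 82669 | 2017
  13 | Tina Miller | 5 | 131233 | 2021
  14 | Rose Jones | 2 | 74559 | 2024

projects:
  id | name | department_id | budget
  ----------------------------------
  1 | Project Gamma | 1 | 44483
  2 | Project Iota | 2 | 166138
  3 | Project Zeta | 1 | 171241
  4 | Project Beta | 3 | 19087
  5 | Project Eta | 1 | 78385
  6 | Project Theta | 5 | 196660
SELECT c.name, p.name AS department, c.budget FROM projects c JOIN departments p ON c.department_id = p.id

Execution result:
name | department | budget
Project Gamma | Support | 44483
Project Iota | IT | 166138
Project Zeta | Support | 171241
Project Beta | Research | 19087
Project Eta | Support | 78385
Project Theta | HR | 196660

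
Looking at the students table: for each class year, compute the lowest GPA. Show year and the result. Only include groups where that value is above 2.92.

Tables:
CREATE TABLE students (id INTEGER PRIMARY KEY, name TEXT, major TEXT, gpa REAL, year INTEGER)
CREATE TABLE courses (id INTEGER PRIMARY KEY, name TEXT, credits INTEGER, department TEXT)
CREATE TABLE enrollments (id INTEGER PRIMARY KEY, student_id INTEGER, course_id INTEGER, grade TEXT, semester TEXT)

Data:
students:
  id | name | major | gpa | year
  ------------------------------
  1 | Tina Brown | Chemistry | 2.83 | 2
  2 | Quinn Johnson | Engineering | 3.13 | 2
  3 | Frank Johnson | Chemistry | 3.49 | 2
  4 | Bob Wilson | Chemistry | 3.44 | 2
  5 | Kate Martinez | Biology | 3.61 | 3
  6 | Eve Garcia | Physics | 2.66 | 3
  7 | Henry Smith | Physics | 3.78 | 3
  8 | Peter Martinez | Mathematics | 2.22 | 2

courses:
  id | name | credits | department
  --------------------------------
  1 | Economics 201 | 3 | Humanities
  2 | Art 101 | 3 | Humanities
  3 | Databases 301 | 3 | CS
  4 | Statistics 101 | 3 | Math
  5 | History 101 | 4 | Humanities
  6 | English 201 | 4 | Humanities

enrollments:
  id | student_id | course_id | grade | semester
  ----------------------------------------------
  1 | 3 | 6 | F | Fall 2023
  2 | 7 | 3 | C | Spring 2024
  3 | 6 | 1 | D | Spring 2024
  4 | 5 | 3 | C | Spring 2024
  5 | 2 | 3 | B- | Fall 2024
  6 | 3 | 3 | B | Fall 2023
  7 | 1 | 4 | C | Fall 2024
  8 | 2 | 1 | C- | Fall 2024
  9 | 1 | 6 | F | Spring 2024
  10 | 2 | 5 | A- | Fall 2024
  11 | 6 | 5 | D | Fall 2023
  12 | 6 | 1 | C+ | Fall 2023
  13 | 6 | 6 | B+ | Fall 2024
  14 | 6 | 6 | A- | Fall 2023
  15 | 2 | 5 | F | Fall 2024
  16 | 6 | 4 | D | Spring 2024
SELECT year, MIN(gpa) AS min_gpa FROM students GROUP BY year HAVING MIN(gpa) > 2.92

Execution result:
(no rows)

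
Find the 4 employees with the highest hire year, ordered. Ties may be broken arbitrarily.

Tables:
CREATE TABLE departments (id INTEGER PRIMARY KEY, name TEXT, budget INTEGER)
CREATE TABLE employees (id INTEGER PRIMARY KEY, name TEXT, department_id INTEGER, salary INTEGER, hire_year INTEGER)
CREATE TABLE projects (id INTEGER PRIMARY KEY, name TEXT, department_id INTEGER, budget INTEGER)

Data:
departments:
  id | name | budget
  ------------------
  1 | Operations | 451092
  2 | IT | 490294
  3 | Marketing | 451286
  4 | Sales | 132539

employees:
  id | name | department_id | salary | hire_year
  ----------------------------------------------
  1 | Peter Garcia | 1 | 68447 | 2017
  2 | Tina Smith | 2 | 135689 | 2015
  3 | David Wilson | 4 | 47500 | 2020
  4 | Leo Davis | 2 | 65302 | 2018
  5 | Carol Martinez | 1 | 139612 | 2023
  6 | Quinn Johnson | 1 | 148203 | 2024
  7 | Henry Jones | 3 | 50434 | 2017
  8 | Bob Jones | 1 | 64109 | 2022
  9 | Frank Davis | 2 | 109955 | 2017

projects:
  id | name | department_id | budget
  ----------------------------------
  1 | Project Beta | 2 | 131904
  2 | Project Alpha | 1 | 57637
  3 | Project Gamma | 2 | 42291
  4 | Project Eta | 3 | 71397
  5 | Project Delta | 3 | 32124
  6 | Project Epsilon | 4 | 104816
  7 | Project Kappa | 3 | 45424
SELECT name, hire_year FROM employees ORDER BY hire_year DESC LIMIT 4

Execution result:
name | hire_year
Quinn Johnson | 2024
Carol Martinez | 2023
Bob Jones | 2022
David Wilson | 2020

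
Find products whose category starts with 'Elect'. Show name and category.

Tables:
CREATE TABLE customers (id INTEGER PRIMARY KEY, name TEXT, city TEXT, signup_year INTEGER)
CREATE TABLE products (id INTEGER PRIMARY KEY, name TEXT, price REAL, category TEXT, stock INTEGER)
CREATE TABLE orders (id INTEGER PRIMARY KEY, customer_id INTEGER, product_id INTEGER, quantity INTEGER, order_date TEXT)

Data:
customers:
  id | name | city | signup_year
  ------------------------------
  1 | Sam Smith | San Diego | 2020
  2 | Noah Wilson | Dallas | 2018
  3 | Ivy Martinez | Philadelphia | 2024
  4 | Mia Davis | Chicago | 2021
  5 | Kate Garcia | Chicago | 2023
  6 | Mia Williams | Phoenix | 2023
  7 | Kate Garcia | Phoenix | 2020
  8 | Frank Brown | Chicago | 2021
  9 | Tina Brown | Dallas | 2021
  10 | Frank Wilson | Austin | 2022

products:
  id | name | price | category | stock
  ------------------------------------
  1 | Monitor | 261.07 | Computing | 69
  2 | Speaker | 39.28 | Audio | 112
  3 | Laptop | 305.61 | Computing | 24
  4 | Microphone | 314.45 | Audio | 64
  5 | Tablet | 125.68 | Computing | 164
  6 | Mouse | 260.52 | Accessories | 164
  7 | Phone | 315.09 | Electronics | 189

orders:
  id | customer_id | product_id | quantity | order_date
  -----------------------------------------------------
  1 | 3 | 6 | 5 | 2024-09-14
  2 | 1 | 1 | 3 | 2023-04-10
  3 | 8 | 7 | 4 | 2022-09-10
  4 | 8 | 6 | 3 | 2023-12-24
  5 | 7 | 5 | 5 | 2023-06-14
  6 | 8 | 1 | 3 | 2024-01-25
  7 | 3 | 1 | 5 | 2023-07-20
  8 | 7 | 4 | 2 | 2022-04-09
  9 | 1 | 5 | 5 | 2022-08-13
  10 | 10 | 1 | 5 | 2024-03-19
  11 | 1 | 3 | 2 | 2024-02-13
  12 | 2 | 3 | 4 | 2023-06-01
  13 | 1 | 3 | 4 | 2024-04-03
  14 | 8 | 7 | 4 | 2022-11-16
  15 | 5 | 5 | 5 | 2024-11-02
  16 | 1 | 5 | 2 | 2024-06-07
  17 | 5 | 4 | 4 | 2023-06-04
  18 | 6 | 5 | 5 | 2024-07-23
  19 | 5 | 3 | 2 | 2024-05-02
SELECT name, category FROM products WHERE category LIKE 'Elect%'

Execution result:
name | category
Phone | Electronics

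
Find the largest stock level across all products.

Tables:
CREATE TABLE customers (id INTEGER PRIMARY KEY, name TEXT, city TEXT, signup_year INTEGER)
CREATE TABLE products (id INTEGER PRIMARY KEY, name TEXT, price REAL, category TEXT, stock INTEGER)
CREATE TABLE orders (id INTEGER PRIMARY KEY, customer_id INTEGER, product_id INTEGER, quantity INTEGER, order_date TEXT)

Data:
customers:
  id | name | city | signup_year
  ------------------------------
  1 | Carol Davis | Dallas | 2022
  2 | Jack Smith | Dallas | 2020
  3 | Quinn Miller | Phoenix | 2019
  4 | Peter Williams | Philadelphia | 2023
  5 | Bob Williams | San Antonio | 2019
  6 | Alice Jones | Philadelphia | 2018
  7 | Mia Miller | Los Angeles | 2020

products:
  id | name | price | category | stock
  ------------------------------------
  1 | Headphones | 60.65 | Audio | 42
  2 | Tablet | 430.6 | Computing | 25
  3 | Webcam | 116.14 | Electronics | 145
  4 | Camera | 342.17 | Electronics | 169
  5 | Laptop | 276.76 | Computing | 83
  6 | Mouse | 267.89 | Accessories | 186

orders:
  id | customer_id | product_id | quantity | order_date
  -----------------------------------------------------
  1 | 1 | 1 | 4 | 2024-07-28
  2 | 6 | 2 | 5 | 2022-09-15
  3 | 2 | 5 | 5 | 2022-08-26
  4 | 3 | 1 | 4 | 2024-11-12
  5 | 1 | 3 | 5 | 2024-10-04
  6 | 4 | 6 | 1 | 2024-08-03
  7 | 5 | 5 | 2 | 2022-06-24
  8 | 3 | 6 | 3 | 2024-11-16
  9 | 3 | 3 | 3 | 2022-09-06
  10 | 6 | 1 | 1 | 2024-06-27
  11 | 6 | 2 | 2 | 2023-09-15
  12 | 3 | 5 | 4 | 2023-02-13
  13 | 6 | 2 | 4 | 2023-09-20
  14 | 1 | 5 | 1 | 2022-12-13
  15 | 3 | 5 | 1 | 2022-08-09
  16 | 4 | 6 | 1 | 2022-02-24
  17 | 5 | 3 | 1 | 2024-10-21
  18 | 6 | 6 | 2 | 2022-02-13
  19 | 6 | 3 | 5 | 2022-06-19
SELECT MAX(stock) FROM products

Execution result:
186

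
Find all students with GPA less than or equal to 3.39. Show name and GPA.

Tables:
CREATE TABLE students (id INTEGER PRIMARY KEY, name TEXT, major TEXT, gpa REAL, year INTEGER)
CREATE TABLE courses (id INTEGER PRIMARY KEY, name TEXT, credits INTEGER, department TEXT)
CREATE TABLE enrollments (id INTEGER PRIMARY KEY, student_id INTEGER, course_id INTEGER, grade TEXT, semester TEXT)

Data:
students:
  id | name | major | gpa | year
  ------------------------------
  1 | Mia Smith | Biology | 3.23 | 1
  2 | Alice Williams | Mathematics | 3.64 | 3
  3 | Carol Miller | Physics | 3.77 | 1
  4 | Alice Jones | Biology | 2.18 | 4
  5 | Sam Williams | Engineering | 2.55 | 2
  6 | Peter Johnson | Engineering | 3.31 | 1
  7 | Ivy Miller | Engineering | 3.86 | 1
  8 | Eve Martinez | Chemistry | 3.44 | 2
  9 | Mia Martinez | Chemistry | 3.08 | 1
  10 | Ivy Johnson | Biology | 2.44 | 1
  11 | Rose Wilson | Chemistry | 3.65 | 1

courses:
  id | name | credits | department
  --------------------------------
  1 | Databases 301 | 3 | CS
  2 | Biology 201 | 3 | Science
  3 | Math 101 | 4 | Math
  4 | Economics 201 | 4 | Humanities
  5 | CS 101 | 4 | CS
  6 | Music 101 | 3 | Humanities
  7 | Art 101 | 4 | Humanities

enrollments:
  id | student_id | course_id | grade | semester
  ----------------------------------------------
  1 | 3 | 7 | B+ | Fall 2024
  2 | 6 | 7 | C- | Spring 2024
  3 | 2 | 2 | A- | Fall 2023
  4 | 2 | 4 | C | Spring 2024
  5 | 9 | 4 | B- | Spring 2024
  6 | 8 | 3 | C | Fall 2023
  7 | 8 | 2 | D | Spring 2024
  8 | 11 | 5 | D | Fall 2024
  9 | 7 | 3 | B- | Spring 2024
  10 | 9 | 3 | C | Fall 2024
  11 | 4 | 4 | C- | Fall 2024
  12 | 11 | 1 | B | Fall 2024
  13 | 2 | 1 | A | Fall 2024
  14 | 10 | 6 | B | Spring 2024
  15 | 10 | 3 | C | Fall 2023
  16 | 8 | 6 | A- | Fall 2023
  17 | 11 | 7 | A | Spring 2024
SELECT name, gpa FROM students WHERE gpa <= 3.39

Execution result:
name | gpa
Mia Smith | 3.23
Alice Jones | 2.18
Sam Williams | 2.55
Peter Johnson | 3.31
Mia Martinez | 3.08
Ivy Johnson | 2.44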